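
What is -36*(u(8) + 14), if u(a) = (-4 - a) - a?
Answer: 216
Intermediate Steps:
u(a) = -4 - 2*a
-36*(u(8) + 14) = -36*((-4 - 2*8) + 14) = -36*((-4 - 16) + 14) = -36*(-20 + 14) = -36*(-6) = 216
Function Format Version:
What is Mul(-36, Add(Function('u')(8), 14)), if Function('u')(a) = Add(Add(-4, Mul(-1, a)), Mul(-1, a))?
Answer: 216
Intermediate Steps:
Function('u')(a) = Add(-4, Mul(-2, a))
Mul(-36, Add(Function('u')(8), 14)) = Mul(-36, Add(Add(-4, Mul(-2, 8)), 14)) = Mul(-36, Add(Add(-4, -16), 14)) = Mul(-36, Add(-20, 14)) = Mul(-36, -6) = 216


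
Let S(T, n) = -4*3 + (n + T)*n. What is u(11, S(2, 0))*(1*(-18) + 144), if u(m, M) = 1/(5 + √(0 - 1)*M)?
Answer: 630/169 + 1512*I/169 ≈ 3.7278 + 8.9467*I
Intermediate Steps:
S(T, n) = -12 + n*(T + n) (S(T, n) = -12 + (T + n)*n = -12 + n*(T + n))
u(m, M) = 1/(5 + I*M) (u(m, M) = 1/(5 + √(-1)*M) = 1/(5 + I*M))
u(11, S(2, 0))*(1*(-18) + 144) = (1*(-18) + 144)/(5 + I*(-12 + 0² + 2*0)) = (-18 + 144)/(5 + I*(-12 + 0 + 0)) = 126/(5 + I*(-12)) = 126/(5 - 12*I) = ((5 + 12*I)/169)*126 = 126*(5 + 12*I)/169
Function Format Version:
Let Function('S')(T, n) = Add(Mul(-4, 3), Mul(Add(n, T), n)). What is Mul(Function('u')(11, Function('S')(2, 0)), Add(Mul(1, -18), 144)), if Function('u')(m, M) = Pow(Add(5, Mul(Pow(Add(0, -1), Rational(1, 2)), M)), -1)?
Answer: Add(Rational(630, 169), Mul(Rational(1512, 169), I)) ≈ Add(3.7278, Mul(8.9467, I))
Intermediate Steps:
Function('S')(T, n) = Add(-12, Mul(n, Add(T, n))) (Function('S')(T, n) = Add(-12, Mul(Add(T, n), n)) = Add(-12, Mul(n, Add(T, n))))
Function('u')(m, M) = Pow(Add(5, Mul(I, M)), -1) (Function('u')(m, M) = Pow(Add(5, Mul(Pow(-1, Rational(1, 2)), M)), -1) = Pow(Add(5, Mul(I, M)), -1))
Mul(Function('u')(11, Function('S')(2, 0)), Add(Mul(1, -18), 144)) = Mul(Pow(Add(5, Mul(I, Add(-12, Pow(0, 2), Mul(2, 0)))), -1), Add(Mul(1, -18), 144)) = Mul(Pow(Add(5, Mul(I, Add(-12, 0, 0))), -1), Add(-18, 144)) = Mul(Pow(Add(5, Mul(I, -12)), -1), 126) = Mul(Pow(Add(5, Mul(-12, I)), -1), 126) = Mul(Mul(Rational(1, 169), Add(5, Mul(12, I))), 126) = Mul(Rational(126, 169), Add(5, Mul(12, I)))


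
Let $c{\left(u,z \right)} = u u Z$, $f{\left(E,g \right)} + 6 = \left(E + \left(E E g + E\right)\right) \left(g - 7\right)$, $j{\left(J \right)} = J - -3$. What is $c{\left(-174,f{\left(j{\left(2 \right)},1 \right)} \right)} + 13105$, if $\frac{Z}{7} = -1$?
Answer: $-198827$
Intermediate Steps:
$Z = -7$ ($Z = 7 \left(-1\right) = -7$)
$j{\left(J \right)} = 3 + J$ ($j{\left(J \right)} = J + 3 = 3 + J$)
$f{\left(E,g \right)} = -6 + \left(-7 + g\right) \left(2 E + g E^{2}\right)$ ($f{\left(E,g \right)} = -6 + \left(E + \left(E E g + E\right)\right) \left(g - 7\right) = -6 + \left(E + \left(E^{2} g + E\right)\right) \left(-7 + g\right) = -6 + \left(E + \left(g E^{2} + E\right)\right) \left(-7 + g\right) = -6 + \left(E + \left(E + g E^{2}\right)\right) \left(-7 + g\right) = -6 + \left(2 E + g E^{2}\right) \left(-7 + g\right) = -6 + \left(-7 + g\right) \left(2 E + g E^{2}\right)$)
$c{\left(u,z \right)} = - 7 u^{2}$ ($c{\left(u,z \right)} = u u \left(-7\right) = u^{2} \left(-7\right) = - 7 u^{2}$)
$c{\left(-174,f{\left(j{\left(2 \right)},1 \right)} \right)} + 13105 = - 7 \left(-174\right)^{2} + 13105 = \left(-7\right) 30276 + 13105 = -211932 + 13105 = -198827$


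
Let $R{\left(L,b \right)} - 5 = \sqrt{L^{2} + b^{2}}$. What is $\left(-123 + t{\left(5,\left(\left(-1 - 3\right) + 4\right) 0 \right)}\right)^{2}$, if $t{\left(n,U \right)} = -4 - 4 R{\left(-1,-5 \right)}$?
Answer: $22025 + 1176 \sqrt{26} \approx 28021.0$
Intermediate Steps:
$R{\left(L,b \right)} = 5 + \sqrt{L^{2} + b^{2}}$
$t{\left(n,U \right)} = -24 - 4 \sqrt{26}$ ($t{\left(n,U \right)} = -4 - 4 \left(5 + \sqrt{\left(-1\right)^{2} + \left(-5\right)^{2}}\right) = -4 - 4 \left(5 + \sqrt{1 + 25}\right) = -4 - 4 \left(5 + \sqrt{26}\right) = -4 - \left(20 + 4 \sqrt{26}\right) = -24 - 4 \sqrt{26}$)
$\left(-123 + t{\left(5,\left(\left(-1 - 3\right) + 4\right) 0 \right)}\right)^{2} = \left(-123 - \left(24 + 4 \sqrt{26}\right)\right)^{2} = \left(-147 - 4 \sqrt{26}\right)^{2}$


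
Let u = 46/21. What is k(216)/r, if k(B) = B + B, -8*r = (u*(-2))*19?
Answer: 18144/437 ≈ 41.519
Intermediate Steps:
u = 46/21 (u = 46*(1/21) = 46/21 ≈ 2.1905)
r = 437/42 (r = -(46/21)*(-2)*19/8 = -(-23)*19/42 = -1/8*(-1748/21) = 437/42 ≈ 10.405)
k(B) = 2*B
k(216)/r = (2*216)/(437/42) = 432*(42/437) = 18144/437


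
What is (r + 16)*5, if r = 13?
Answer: 145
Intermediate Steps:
(r + 16)*5 = (13 + 16)*5 = 29*5 = 145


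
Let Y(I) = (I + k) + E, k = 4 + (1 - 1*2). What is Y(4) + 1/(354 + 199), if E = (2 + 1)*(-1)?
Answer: 2213/553 ≈ 4.0018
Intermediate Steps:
E = -3 (E = 3*(-1) = -3)
k = 3 (k = 4 + (1 - 2) = 4 - 1 = 3)
Y(I) = I (Y(I) = (I + 3) - 3 = (3 + I) - 3 = I)
Y(4) + 1/(354 + 199) = 4 + 1/(354 + 199) = 4 + 1/553 = 2213/553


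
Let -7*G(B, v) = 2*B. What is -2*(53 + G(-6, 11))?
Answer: -766/7 ≈ -109.43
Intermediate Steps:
G(B, v) = -2*B/7
-2*(53 + G(-6, 11)) = -2*(53 - 2/7*(-6)) = -2*(53 + 12/7) = -2*383/7 = -766/7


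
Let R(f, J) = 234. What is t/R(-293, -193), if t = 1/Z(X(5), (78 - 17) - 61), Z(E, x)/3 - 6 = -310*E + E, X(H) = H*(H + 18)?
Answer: -1/24941358 ≈ -4.0094e-8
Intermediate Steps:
X(H) = H*(18 + H)
Z(E, x) = 18 - 927*E (Z(E, x) = 18 + 3*(-310*E + E) = 18 + 3*(-309*E) = 18 - 927*E)
t = -1/106587 (t = 1/(18 - 4635*(18 + 5)) = 1/(18 - 4635*23) = 1/(18 - 927*115) = 1/(18 - 106605) = 1/(-106587) = -1/106587 ≈ -9.3820e-6)
t/R(-293, -193) = -1/106587/234 = -1/106587*1/234 = -1/24941358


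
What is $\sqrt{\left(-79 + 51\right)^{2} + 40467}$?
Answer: $\sqrt{41251} \approx 203.1$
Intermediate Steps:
$\sqrt{\left(-79 + 51\right)^{2} + 40467} = \sqrt{\left(-28\right)^{2} + 40467} = \sqrt{784 + 40467} = \sqrt{41251}$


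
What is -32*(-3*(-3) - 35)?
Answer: 832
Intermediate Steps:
-32*(-3*(-3) - 35) = -32*(9 - 35) = -32*(-26) = 832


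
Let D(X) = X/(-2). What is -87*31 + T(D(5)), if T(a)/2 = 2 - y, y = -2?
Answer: -2689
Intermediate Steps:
D(X) = -X/2 (D(X) = X*(-1/2) = -X/2)
T(a) = 8 (T(a) = 2*(2 - 1*(-2)) = 2*(2 + 2) = 2*4 = 8)
-87*31 + T(D(5)) = -87*31 + 8 = -2697 + 8 = -2689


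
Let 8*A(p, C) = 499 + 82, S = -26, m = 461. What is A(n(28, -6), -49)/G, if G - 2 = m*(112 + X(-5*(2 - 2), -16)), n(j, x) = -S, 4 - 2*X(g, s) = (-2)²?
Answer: 581/413072 ≈ 0.0014065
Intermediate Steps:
X(g, s) = 0 (X(g, s) = 2 - ½*(-2)² = 2 - ½*4 = 2 - 2 = 0)
n(j, x) = 26 (n(j, x) = -1*(-26) = 26)
G = 51634 (G = 2 + 461*(112 + 0) = 2 + 461*112 = 2 + 51632 = 51634)
A(p, C) = 581/8 (A(p, C) = (499 + 82)/8 = (⅛)*581 = 581/8)
A(n(28, -6), -49)/G = (581/8)/51634 = (581/8)*(1/51634) = 581/413072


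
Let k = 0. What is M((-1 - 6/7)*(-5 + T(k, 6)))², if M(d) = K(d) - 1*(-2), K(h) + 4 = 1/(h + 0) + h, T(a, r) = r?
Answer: 160000/8281 ≈ 19.321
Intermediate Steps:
K(h) = -4 + h + 1/h (K(h) = -4 + (1/(h + 0) + h) = -4 + (1/h + h) = -4 + (h + 1/h) = -4 + h + 1/h)
M(d) = -2 + d + 1/d (M(d) = (-4 + d + 1/d) - 1*(-2) = (-4 + d + 1/d) + 2 = -2 + d + 1/d)
M((-1 - 6/7)*(-5 + T(k, 6)))² = (-2 + (-1 - 6/7)*(-5 + 6) + 1/((-1 - 6/7)*(-5 + 6)))² = (-2 + (-1 - 6*⅐)*1 + 1/((-1 - 6*⅐)*1))² = (-2 + (-1 - 6/7)*1 + 1/((-1 - 6/7)*1))² = (-2 - 13/7*1 + 1/(-13/7*1))² = (-2 - 13/7 + 1/(-13/7))² = (-2 - 13/7 - 7/13)² = (-400/91)² = 160000/8281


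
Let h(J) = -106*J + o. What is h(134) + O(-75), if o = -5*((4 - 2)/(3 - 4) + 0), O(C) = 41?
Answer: -14153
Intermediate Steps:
o = 10 (o = -5*(2/(-1) + 0) = -5*(2*(-1) + 0) = -5*(-2 + 0) = -5*(-2) = 10)
h(J) = 10 - 106*J (h(J) = -106*J + 10 = 10 - 106*J)
h(134) + O(-75) = (10 - 106*134) + 41 = (10 - 14204) + 41 = -14194 + 41 = -14153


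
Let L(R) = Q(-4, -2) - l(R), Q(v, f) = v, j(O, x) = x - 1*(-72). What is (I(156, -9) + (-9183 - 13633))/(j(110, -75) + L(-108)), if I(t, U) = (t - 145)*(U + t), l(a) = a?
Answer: -21199/101 ≈ -209.89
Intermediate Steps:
j(O, x) = 72 + x (j(O, x) = x + 72 = 72 + x)
I(t, U) = (-145 + t)*(U + t)
L(R) = -4 - R
(I(156, -9) + (-9183 - 13633))/(j(110, -75) + L(-108)) = ((156² - 145*(-9) - 145*156 - 9*156) + (-9183 - 13633))/((72 - 75) + (-4 - 1*(-108))) = ((24336 + 1305 - 22620 - 1404) - 22816)/(-3 + (-4 + 108)) = (1617 - 22816)/(-3 + 104) = -21199/101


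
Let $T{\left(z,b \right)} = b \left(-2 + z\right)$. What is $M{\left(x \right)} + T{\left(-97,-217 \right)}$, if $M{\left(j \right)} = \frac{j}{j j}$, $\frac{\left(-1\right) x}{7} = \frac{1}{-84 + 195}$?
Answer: $\frac{150270}{7} \approx 21467.0$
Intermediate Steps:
$x = - \frac{7}{111}$ ($x = - \frac{7}{-84 + 195} = - \frac{7}{111} \approx -0.063063$)
$M{\left(j \right)} = \frac{1}{j}$ ($M{\left(j \right)} = \frac{j}{j^{2}} = \frac{1}{j}$)
$M{\left(x \right)} + T{\left(-97,-217 \right)} = \frac{1}{- \frac{7}{111}} - 217 \left(-2 - 97\right) = - \frac{111}{7} - -21483 = - \frac{111}{7} + 21483 = \frac{150270}{7}$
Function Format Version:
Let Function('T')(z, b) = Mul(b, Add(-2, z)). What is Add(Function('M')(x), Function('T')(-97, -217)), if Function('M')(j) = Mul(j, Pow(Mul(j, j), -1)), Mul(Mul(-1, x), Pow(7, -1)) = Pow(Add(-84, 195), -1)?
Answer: Rational(150270, 7) ≈ 21467.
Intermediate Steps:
x = Rational(-7, 111) (x = Mul(-7, Pow(Add(-84, 195), -1)) = Mul(-7, Pow(111, -1)) = Mul(-7, Rational(1, 111)) = Rational(-7, 111) ≈ -0.063063)
Function('M')(j) = Pow(j, -1) (Function('M')(j) = Mul(j, Pow(Pow(j, 2), -1)) = Mul(j, Pow(j, -2)) = Pow(j, -1))
Add(Function('M')(x), Function('T')(-97, -217)) = Add(Pow(Rational(-7, 111), -1), Mul(-217, Add(-2, -97))) = Add(Rational(-111, 7), Mul(-217, -99)) = Add(Rational(-111, 7), 21483) = Rational(150270, 7)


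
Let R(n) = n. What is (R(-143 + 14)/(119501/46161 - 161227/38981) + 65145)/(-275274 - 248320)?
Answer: -181604341144959/1457754321371204 ≈ -0.12458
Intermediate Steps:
(R(-143 + 14)/(119501/46161 - 161227/38981) + 65145)/(-275274 - 248320) = ((-143 + 14)/(119501/46161 - 161227/38981) + 65145)/(-275274 - 248320) = (-129/(119501*(1/46161) - 161227*1/38981) + 65145)/(-523594) = (-129/(119501/46161 - 161227/38981) + 65145)*(-1/523594) = (-129/(-2784131066/1799401941) + 65145)*(-1/523594) = (-129*(-1799401941/2784131066) + 65145)*(-1/523594) = (232122850389/2784131066 + 65145)*(-1/523594) = (181604341144959/2784131066)*(-1/523594) = -181604341144959/1457754321371204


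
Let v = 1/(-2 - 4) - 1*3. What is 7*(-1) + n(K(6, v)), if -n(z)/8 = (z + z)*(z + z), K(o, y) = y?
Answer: -2951/9 ≈ -327.89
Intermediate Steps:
v = -19/6 (v = 1/(-6) - 3 = -⅙ - 3 = -19/6 ≈ -3.1667)
n(z) = -32*z² (n(z) = -8*(z + z)*(z + z) = -8*2*z*2*z = -32*z²)
7*(-1) + n(K(6, v)) = 7*(-1) - 32*(-19/6)² = -7 - 32*361/36 = -7 - 2888/9 = -2951/9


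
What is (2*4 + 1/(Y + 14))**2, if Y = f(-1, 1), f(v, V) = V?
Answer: 14641/225 ≈ 65.071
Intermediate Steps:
Y = 1
(2*4 + 1/(Y + 14))**2 = (2*4 + 1/(1 + 14))**2 = (8 + 1/15)**2 = (121/15)**2 = 14641/225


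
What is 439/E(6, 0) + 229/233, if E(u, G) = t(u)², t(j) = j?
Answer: 110531/8388 ≈ 13.177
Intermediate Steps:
E(u, G) = u²
439/E(6, 0) + 229/233 = 439/(6²) + 229/233 = 439/36 + 229*(1/233) = 439*(1/36) + 229/233 = 439/36 + 229/233 = 110531/8388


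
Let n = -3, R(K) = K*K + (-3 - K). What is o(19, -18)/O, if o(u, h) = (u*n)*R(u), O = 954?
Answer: -2147/106 ≈ -20.255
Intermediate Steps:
R(K) = -3 + K**2 - K (R(K) = K**2 + (-3 - K) = -3 + K**2 - K)
o(u, h) = -3*u*(-3 + u**2 - u) (o(u, h) = (u*(-3))*(-3 + u**2 - u) = (-3*u)*(-3 + u**2 - u) = -3*u*(-3 + u**2 - u))
o(19, -18)/O = (3*19*(3 + 19 - 1*19**2))/954 = (3*19*(3 + 19 - 1*361))*(1/954) = (3*19*(3 + 19 - 361))*(1/954) = (3*19*(-339))*(1/954) = -19323*1/954 = -2147/106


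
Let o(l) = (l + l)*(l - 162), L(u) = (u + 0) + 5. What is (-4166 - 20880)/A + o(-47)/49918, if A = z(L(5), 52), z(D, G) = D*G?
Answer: -28182507/589940 ≈ -47.772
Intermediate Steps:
L(u) = 5 + u (L(u) = u + 5 = 5 + u)
o(l) = 2*l*(-162 + l) (o(l) = (2*l)*(-162 + l) = 2*l*(-162 + l))
A = 520 (A = (5 + 5)*52 = 10*52 = 520)
(-4166 - 20880)/A + o(-47)/49918 = (-4166 - 20880)/520 + (2*(-47)*(-162 - 47))/49918 = -25046*1/520 + (2*(-47)*(-209))*(1/49918) = -12523/260 + 19646*(1/49918) = -12523/260 + 893/2269 = -28182507/589940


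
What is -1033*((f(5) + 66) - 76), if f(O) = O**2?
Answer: -15495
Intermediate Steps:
-1033*((f(5) + 66) - 76) = -1033*((5**2 + 66) - 76) = -1033*((25 + 66) - 76) = -1033*(91 - 76) = -1033*15 = -15495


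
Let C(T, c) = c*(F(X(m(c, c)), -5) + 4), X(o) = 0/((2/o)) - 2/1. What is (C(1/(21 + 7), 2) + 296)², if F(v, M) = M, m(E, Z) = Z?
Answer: 86436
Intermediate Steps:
X(o) = -2 (X(o) = 0*(o/2) - 2*1 = 0 - 2 = -2)
C(T, c) = -c (C(T, c) = c*(-5 + 4) = c*(-1) = -c)
(C(1/(21 + 7), 2) + 296)² = (-1*2 + 296)² = (-2 + 296)² = 294² = 86436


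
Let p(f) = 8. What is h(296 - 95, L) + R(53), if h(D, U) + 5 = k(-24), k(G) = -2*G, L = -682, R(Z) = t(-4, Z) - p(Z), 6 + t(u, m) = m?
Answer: 82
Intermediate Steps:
t(u, m) = -6 + m
R(Z) = -14 + Z (R(Z) = (-6 + Z) - 1*8 = (-6 + Z) - 8 = -14 + Z)
h(D, U) = 43 (h(D, U) = -5 - 2*(-24) = -5 + 48 = 43)
h(296 - 95, L) + R(53) = 43 + (-14 + 53) = 43 + 39 = 82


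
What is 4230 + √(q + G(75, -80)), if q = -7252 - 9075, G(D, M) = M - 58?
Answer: 4230 + I*√16465 ≈ 4230.0 + 128.32*I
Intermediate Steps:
G(D, M) = -58 + M
q = -16327
4230 + √(q + G(75, -80)) = 4230 + √(-16327 + (-58 - 80)) = 4230 + √(-16327 - 138) = 4230 + √(-16465) = 4230 + I*√16465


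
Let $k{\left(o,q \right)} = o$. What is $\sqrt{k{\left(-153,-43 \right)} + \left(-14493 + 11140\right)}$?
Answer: $i \sqrt{3506} \approx 59.211 i$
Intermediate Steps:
$\sqrt{k{\left(-153,-43 \right)} + \left(-14493 + 11140\right)} = \sqrt{-153 + \left(-14493 + 11140\right)} = \sqrt{-153 - 3353} = \sqrt{-3506} = i \sqrt{3506}$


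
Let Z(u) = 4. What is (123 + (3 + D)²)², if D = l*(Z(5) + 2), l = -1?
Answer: 17424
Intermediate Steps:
D = -6 (D = -(4 + 2) = -1*6 = -6)
(123 + (3 + D)²)² = (123 + (3 - 6)²)² = (123 + (-3)²)² = (123 + 9)² = 132² = 17424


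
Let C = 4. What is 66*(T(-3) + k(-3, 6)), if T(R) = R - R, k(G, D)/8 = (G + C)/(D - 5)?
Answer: 528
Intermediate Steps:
k(G, D) = 8*(4 + G)/(-5 + D) (k(G, D) = 8*((G + 4)/(D - 5)) = 8*((4 + G)/(-5 + D)) = 8*(4 + G)/(-5 + D))
T(R) = 0
66*(T(-3) + k(-3, 6)) = 66*(0 + 8*(4 - 3)/(-5 + 6)) = 66*(0 + 8*1/1) = 66*(0 + 8*1*1) = 66*(0 + 8) = 66*8 = 528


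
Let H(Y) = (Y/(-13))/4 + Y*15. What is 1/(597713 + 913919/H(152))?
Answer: 1558/931862167 ≈ 1.6719e-6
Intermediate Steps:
H(Y) = 779*Y/52 (H(Y) = (Y*(-1/13))*(¼) + 15*Y = -Y/13*(¼) + 15*Y = -Y/52 + 15*Y = 779*Y/52)
1/(597713 + 913919/H(152)) = 1/(597713 + 913919/(((779/52)*152))) = 1/(597713 + 913919/(29602/13)) = 1/(597713 + 913919*(13/29602)) = 1/(597713 + 625313/1558) = 1/(931862167/1558) = 1558/931862167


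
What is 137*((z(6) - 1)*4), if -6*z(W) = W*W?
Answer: -3836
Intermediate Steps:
z(W) = -W²/6 (z(W) = -W*W/6 = -W²/6)
137*((z(6) - 1)*4) = 137*((-⅙*6² - 1)*4) = 137*((-⅙*36 - 1)*4) = 137*((-6 - 1)*4) = 137*(-7*4) = 137*(-28) = -3836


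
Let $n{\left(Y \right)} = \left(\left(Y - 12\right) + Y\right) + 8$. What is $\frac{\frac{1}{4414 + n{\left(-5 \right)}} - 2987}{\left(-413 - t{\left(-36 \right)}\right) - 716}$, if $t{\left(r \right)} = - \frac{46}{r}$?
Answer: $\frac{118285191}{44759000} \approx 2.6427$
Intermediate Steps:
$n{\left(Y \right)} = -4 + 2 Y$ ($n{\left(Y \right)} = \left(\left(-12 + Y\right) + Y\right) + 8 = \left(-12 + 2 Y\right) + 8 = -4 + 2 Y$)
$\frac{\frac{1}{4414 + n{\left(-5 \right)}} - 2987}{\left(-413 - t{\left(-36 \right)}\right) - 716} = \frac{\frac{1}{4414 + \left(-4 + 2 \left(-5\right)\right)} - 2987}{\left(-413 - - \frac{46}{-36}\right) - 716} = \frac{\frac{1}{4414 - 14} - 2987}{\left(-413 - \left(-46\right) \left(- \frac{1}{36}\right)\right) - 716} = \frac{\frac{1}{4414 - 14} - 2987}{\left(-413 - \frac{23}{18}\right) - 716} = \frac{\frac{1}{4400} - 2987}{\left(-413 - \frac{23}{18}\right) - 716} = \frac{\frac{1}{4400} - 2987}{- \frac{7457}{18} - 716} = - \frac{13142799}{4400 \left(- \frac{20345}{18}\right)} = \left(- \frac{13142799}{4400}\right) \left(- \frac{18}{20345}\right) = \frac{118285191}{44759000}$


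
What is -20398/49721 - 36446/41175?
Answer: -378859888/292466025 ≈ -1.2954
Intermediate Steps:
-20398/49721 - 36446/41175 = -20398*1/49721 - 36446*1/41175 = -2914/7103 - 36446/41175 = -378859888/292466025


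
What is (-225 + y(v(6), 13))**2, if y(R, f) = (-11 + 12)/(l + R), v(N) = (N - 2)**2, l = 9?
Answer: 31629376/625 ≈ 50607.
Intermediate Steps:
v(N) = (-2 + N)**2
y(R, f) = 1/(9 + R) (y(R, f) = (-11 + 12)/(9 + R) = 1/(9 + R))
(-225 + y(v(6), 13))**2 = (-225 + 1/(9 + (-2 + 6)**2))**2 = (-225 + 1/(9 + 4**2))**2 = (-225 + 1/(9 + 16))**2 = (-225 + 1/25)**2 = (-5624/25)**2 = 31629376/625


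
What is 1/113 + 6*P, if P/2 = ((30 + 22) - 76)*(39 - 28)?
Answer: -357983/113 ≈ -3168.0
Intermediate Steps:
P = -528 (P = 2*(((30 + 22) - 76)*(39 - 28)) = 2*((52 - 76)*11) = 2*(-24*11) = 2*(-264) = -528)
1/113 + 6*P = 1/113 + 6*(-528) = 1/113 - 3168 = -357983/113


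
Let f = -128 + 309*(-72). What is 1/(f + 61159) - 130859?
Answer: -5075104596/38783 ≈ -1.3086e+5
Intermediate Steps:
f = -22376 (f = -128 - 22248 = -22376)
1/(f + 61159) - 130859 = 1/(-22376 + 61159) - 130859 = 1/38783 - 130859 = -5075104596/38783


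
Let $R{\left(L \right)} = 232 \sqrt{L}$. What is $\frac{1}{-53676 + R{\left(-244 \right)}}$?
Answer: $- \frac{13419}{723561508} - \frac{29 i \sqrt{61}}{180890377} \approx -1.8546 \cdot 10^{-5} - 1.2521 \cdot 10^{-6} i$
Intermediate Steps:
$\frac{1}{-53676 + R{\left(-244 \right)}} = \frac{1}{-53676 + 232 \sqrt{-244}} = \frac{1}{-53676 + 232 \cdot 2 i \sqrt{61}} = \frac{1}{-53676 + 464 i \sqrt{61}}$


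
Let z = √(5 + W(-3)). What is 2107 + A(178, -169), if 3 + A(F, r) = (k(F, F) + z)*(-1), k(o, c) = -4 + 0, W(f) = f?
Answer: 2108 - √2 ≈ 2106.6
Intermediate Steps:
k(o, c) = -4
z = √2 (z = √(5 - 3) = √2 ≈ 1.4142)
A(F, r) = 1 - √2 (A(F, r) = -3 + (-4 + √2)*(-1) = -3 + (4 - √2) = 1 - √2)
2107 + A(178, -169) = 2107 + (1 - √2) = 2108 - √2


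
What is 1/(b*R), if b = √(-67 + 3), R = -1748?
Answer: I/13984 ≈ 7.151e-5*I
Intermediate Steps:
b = 8*I (b = √(-64) = 8*I ≈ 8.0*I)
1/(b*R) = 1/((8*I)*(-1748)) = 1/(-13984*I) = I/13984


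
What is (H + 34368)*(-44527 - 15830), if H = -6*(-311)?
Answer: -2186975538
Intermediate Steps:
H = 1866
(H + 34368)*(-44527 - 15830) = (1866 + 34368)*(-44527 - 15830) = 36234*(-60357) = -2186975538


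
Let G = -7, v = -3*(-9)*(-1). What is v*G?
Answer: 189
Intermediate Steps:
v = -27 (v = 27*(-1) = -27)
v*G = -27*(-7) = 189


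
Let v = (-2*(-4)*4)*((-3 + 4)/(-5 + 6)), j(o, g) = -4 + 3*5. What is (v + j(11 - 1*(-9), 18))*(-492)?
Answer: -21156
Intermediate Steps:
j(o, g) = 11 (j(o, g) = -4 + 15 = 11)
v = 32 (v = (8*4)*(1/1) = 32*(1*1) = 32*1 = 32)
(v + j(11 - 1*(-9), 18))*(-492) = (32 + 11)*(-492) = 43*(-492) = -21156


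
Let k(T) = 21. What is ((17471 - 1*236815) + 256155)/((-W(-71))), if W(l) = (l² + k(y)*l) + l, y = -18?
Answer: -36811/3479 ≈ -10.581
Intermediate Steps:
W(l) = l² + 22*l (W(l) = (l² + 21*l) + l = l² + 22*l)
((17471 - 1*236815) + 256155)/((-W(-71))) = ((17471 - 1*236815) + 256155)/((-(-71)*(22 - 71))) = ((17471 - 236815) + 256155)/((-(-71)*(-49))) = (-219344 + 256155)/((-1*3479)) = 36811/(-3479) = 36811*(-1/3479) = -36811/3479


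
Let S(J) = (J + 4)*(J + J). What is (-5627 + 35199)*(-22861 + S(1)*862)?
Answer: -421134852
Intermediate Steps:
S(J) = 2*J*(4 + J) (S(J) = (4 + J)*(2*J) = 2*J*(4 + J))
(-5627 + 35199)*(-22861 + S(1)*862) = (-5627 + 35199)*(-22861 + (2*1*(4 + 1))*862) = 29572*(-22861 + (2*1*5)*862) = 29572*(-22861 + 10*862) = 29572*(-22861 + 8620) = 29572*(-14241) = -421134852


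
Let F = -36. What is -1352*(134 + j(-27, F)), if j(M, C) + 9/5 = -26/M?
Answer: -24304904/135 ≈ -1.8004e+5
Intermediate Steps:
j(M, C) = -9/5 - 26/M
-1352*(134 + j(-27, F)) = -1352*(134 + (-9/5 - 26/(-27))) = -1352*(134 + (-9/5 - 26*(-1/27))) = -1352*(134 + (-9/5 + 26/27)) = -1352*(134 - 113/135) = -1352*17977/135 = -24304904/135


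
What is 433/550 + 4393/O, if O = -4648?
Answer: -201783/1278200 ≈ -0.15787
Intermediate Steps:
433/550 + 4393/O = 433/550 + 4393/(-4648) = 433*(1/550) + 4393*(-1/4648) = 433/550 - 4393/4648 = -201783/1278200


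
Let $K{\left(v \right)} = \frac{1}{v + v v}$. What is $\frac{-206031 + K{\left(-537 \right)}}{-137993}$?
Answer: $\frac{59302314791}{39718801176} \approx 1.4931$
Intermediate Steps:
$K{\left(v \right)} = \frac{1}{v + v^{2}}$
$\frac{-206031 + K{\left(-537 \right)}}{-137993} = \frac{-206031 + \frac{1}{\left(-537\right) \left(1 - 537\right)}}{-137993} = \left(-206031 - \frac{1}{537 \left(-536\right)}\right) \left(- \frac{1}{137993}\right) = \left(-206031 - - \frac{1}{287832}\right) \left(- \frac{1}{137993}\right) = \left(-206031 + \frac{1}{287832}\right) \left(- \frac{1}{137993}\right) = \left(- \frac{59302314791}{287832}\right) \left(- \frac{1}{137993}\right) = \frac{59302314791}{39718801176}$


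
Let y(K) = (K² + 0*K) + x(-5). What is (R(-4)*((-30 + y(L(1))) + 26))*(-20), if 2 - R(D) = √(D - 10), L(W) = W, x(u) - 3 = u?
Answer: 200 - 100*I*√14 ≈ 200.0 - 374.17*I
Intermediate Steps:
x(u) = 3 + u
y(K) = -2 + K² (y(K) = (K² + 0*K) + (3 - 5) = (K² + 0) - 2 = K² - 2 = -2 + K²)
R(D) = 2 - √(-10 + D) (R(D) = 2 - √(D - 10) = 2 - √(-10 + D))
(R(-4)*((-30 + y(L(1))) + 26))*(-20) = ((2 - √(-10 - 4))*((-30 + (-2 + 1²)) + 26))*(-20) = ((2 - √(-14))*((-30 + (-2 + 1)) + 26))*(-20) = ((2 - I*√14)*((-30 - 1) + 26))*(-20) = ((2 - I*√14)*(-31 + 26))*(-20) = ((2 - I*√14)*(-5))*(-20) = (-10 + 5*I*√14)*(-20) = 200 - 100*I*√14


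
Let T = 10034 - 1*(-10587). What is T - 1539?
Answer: 19082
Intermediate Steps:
T = 20621 (T = 10034 + 10587 = 20621)
T - 1539 = 20621 - 1539 = 19082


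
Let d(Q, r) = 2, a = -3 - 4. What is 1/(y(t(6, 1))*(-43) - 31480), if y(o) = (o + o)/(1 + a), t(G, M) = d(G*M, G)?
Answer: -3/94354 ≈ -3.1795e-5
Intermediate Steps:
a = -7
t(G, M) = 2
y(o) = -o/3 (y(o) = (o + o)/(1 - 7) = (2*o)/(-6) = (2*o)*(-⅙) = -o/3)
1/(y(t(6, 1))*(-43) - 31480) = 1/(-⅓*2*(-43) - 31480) = 1/(-⅔*(-43) - 31480) = 1/(86/3 - 31480) = 1/(-94354/3) = -3/94354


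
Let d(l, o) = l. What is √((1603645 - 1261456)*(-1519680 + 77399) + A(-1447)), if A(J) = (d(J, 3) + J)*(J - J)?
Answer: 3*I*√54836965901 ≈ 7.0252e+5*I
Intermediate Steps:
A(J) = 0 (A(J) = (J + J)*(J - J) = (2*J)*0 = 0)
√((1603645 - 1261456)*(-1519680 + 77399) + A(-1447)) = √((1603645 - 1261456)*(-1519680 + 77399) + 0) = √(342189*(-1442281) + 0) = √(-493532693109 + 0) = √(-493532693109) = 3*I*√54836965901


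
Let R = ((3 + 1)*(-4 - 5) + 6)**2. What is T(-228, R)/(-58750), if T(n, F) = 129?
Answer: -129/58750 ≈ -0.0021957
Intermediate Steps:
R = 900 (R = (4*(-9) + 6)**2 = (-36 + 6)**2 = (-30)**2 = 900)
T(-228, R)/(-58750) = 129/(-58750) = 129*(-1/58750) = -129/58750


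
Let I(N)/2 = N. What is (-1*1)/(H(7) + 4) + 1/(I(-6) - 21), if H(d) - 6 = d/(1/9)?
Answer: -106/2409 ≈ -0.044002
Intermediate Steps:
I(N) = 2*N
H(d) = 6 + 9*d (H(d) = 6 + d/(1/9) = 6 + d*9 = 6 + 9*d)
(-1*1)/(H(7) + 4) + 1/(I(-6) - 21) = (-1*1)/((6 + 9*7) + 4) + 1/(2*(-6) - 21) = -1/((6 + 63) + 4) + 1/(-12 - 21) = -1/(69 + 4) + 1/(-33) = -1/73 - 1/33 = -106/2409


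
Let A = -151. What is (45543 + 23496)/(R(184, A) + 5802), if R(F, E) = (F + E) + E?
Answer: 69039/5684 ≈ 12.146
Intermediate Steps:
R(F, E) = F + 2*E (R(F, E) = (E + F) + E = F + 2*E)
(45543 + 23496)/(R(184, A) + 5802) = (45543 + 23496)/((184 + 2*(-151)) + 5802) = 69039/((184 - 302) + 5802) = 69039/(-118 + 5802) = 69039/5684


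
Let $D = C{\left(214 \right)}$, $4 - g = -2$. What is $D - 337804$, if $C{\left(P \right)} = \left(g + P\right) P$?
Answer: $-290724$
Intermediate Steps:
$g = 6$ ($g = 4 - -2 = 4 + 2 = 6$)
$C{\left(P \right)} = P \left(6 + P\right)$ ($C{\left(P \right)} = \left(6 + P\right) P = P \left(6 + P\right)$)
$D = 47080$ ($D = 214 \left(6 + 214\right) = 214 \cdot 220 = 47080$)
$D - 337804 = 47080 - 337804 = -290724$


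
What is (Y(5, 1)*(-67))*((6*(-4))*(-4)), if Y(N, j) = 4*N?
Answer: -128640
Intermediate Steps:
(Y(5, 1)*(-67))*((6*(-4))*(-4)) = ((4*5)*(-67))*((6*(-4))*(-4)) = (20*(-67))*(-24*(-4)) = -1340*96 = -128640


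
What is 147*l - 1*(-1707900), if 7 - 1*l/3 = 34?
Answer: 1695993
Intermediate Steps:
l = -81 (l = 21 - 3*34 = 21 - 102 = -81)
147*l - 1*(-1707900) = 147*(-81) - 1*(-1707900) = -11907 + 1707900 = 1695993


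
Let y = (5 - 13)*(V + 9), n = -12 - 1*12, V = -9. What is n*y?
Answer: 0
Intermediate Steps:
n = -24 (n = -12 - 12 = -24)
y = 0 (y = (5 - 13)*(-9 + 9) = -8*0 = 0)
n*y = -24*0 = 0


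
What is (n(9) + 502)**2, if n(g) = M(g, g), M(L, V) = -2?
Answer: 250000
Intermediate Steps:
n(g) = -2
(n(9) + 502)**2 = (-2 + 502)**2 = 500**2 = 250000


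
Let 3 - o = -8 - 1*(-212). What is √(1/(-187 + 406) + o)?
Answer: I*√9639942/219 ≈ 14.177*I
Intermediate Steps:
o = -201 (o = 3 - (-8 - 1*(-212)) = 3 - (-8 + 212) = 3 - 1*204 = 3 - 204 = -201)
√(1/(-187 + 406) + o) = √(1/(-187 + 406) - 201) = √(1/219 - 201) = √(-44018/219) = I*√9639942/219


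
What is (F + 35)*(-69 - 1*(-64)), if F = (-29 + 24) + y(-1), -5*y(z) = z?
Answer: -151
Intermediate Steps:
y(z) = -z/5
F = -24/5 (F = (-29 + 24) - ⅕*(-1) = -5 + ⅕ = -24/5 ≈ -4.8000)
(F + 35)*(-69 - 1*(-64)) = (-24/5 + 35)*(-69 - 1*(-64)) = 151*(-69 + 64)/5 = (151/5)*(-5) = -151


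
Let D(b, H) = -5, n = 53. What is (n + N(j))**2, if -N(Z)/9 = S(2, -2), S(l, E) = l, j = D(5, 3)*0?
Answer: 1225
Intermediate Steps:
j = 0 (j = -5*0 = 0)
N(Z) = -18 (N(Z) = -9*2 = -18)
(n + N(j))**2 = (53 - 18)**2 = 35**2 = 1225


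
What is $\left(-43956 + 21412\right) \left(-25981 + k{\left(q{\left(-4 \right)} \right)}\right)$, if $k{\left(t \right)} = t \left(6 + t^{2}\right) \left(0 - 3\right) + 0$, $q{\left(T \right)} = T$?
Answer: $579764048$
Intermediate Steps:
$k{\left(t \right)} = t \left(-18 - 3 t^{2}\right)$ ($k{\left(t \right)} = t \left(6 + t^{2}\right) \left(-3\right) + 0 = t \left(-18 - 3 t^{2}\right) + 0 = t \left(-18 - 3 t^{2}\right)$)
$\left(-43956 + 21412\right) \left(-25981 + k{\left(q{\left(-4 \right)} \right)}\right) = \left(-43956 + 21412\right) \left(-25981 - - 12 \left(6 + \left(-4\right)^{2}\right)\right) = - 22544 \left(-25981 - - 12 \left(6 + 16\right)\right) = - 22544 \left(-25981 - \left(-12\right) 22\right) = - 22544 \left(-25981 + 264\right) = \left(-22544\right) \left(-25717\right) = 579764048$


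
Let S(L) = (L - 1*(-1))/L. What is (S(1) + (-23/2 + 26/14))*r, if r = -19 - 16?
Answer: 535/2 ≈ 267.50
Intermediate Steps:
S(L) = (1 + L)/L (S(L) = (L + 1)/L = (1 + L)/L)
r = -35
(S(1) + (-23/2 + 26/14))*r = ((1 + 1)/1 + (-23/2 + 26/14))*(-35) = (1*2 + (-23*1/2 + 26*(1/14)))*(-35) = (2 + (-23/2 + 13/7))*(-35) = (2 - 135/14)*(-35) = -107/14*(-35) = 535/2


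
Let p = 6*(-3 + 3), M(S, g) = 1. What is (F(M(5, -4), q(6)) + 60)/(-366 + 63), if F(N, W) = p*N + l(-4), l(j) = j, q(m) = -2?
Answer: -56/303 ≈ -0.18482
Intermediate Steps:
p = 0 (p = 6*0 = 0)
F(N, W) = -4 (F(N, W) = 0*N - 4 = 0 - 4 = -4)
(F(M(5, -4), q(6)) + 60)/(-366 + 63) = (-4 + 60)/(-366 + 63) = 56/(-303) = 56*(-1/303) = -56/303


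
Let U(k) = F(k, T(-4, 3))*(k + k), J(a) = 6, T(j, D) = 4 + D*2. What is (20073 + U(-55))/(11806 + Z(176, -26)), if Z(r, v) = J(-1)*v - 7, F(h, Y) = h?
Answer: 26123/11643 ≈ 2.2437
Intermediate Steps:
T(j, D) = 4 + 2*D
Z(r, v) = -7 + 6*v (Z(r, v) = 6*v - 7 = -7 + 6*v)
U(k) = 2*k² (U(k) = k*(k + k) = k*(2*k) = 2*k²)
(20073 + U(-55))/(11806 + Z(176, -26)) = (20073 + 2*(-55)²)/(11806 + (-7 + 6*(-26))) = (20073 + 2*3025)/(11806 + (-7 - 156)) = (20073 + 6050)/(11806 - 163) = 26123/11643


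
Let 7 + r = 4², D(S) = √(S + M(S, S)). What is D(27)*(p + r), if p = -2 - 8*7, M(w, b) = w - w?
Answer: -147*√3 ≈ -254.61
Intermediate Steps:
M(w, b) = 0
D(S) = √S (D(S) = √(S + 0) = √S)
p = -58 (p = -2 - 56 = -58)
r = 9 (r = -7 + 4² = -7 + 16 = 9)
D(27)*(p + r) = √27*(-58 + 9) = (3*√3)*(-49) = -147*√3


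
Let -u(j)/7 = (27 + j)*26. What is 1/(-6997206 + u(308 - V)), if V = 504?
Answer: -1/6966448 ≈ -1.4355e-7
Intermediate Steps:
u(j) = -4914 - 182*j (u(j) = -7*(27 + j)*26 = -7*(702 + 26*j) = -4914 - 182*j)
1/(-6997206 + u(308 - V)) = 1/(-6997206 + (-4914 - 182*(308 - 1*504))) = 1/(-6997206 + (-4914 - 182*(308 - 504))) = 1/(-6997206 + (-4914 - 182*(-196))) = 1/(-6997206 + (-4914 + 35672)) = 1/(-6997206 + 30758) = 1/(-6966448) = -1/6966448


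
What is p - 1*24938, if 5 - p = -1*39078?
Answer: 14145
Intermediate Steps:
p = 39083 (p = 5 - (-1)*39078 = 5 - 1*(-39078) = 5 + 39078 = 39083)
p - 1*24938 = 39083 - 1*24938 = 39083 - 24938 = 14145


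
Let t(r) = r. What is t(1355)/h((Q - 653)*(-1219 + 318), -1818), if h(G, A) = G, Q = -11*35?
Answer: 1355/935238 ≈ 0.0014488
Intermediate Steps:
Q = -385
t(1355)/h((Q - 653)*(-1219 + 318), -1818) = 1355/(((-385 - 653)*(-1219 + 318))) = 1355/((-1038*(-901))) = 1355/935238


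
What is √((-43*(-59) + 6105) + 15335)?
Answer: √23977 ≈ 154.84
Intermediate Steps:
√((-43*(-59) + 6105) + 15335) = √((2537 + 6105) + 15335) = √(8642 + 15335) = √23977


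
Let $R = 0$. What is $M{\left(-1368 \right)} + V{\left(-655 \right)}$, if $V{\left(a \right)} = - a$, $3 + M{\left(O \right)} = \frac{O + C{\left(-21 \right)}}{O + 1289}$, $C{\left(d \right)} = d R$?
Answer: $\frac{52876}{79} \approx 669.32$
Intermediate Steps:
$C{\left(d \right)} = 0$ ($C{\left(d \right)} = d 0 = 0$)
$M{\left(O \right)} = -3 + \frac{O}{1289 + O}$ ($M{\left(O \right)} = -3 + \frac{O + 0}{O + 1289} = -3 + \frac{O}{1289 + O}$)
$M{\left(-1368 \right)} + V{\left(-655 \right)} = \frac{-3867 - -2736}{1289 - 1368} - -655 = \frac{-3867 + 2736}{-79} + 655 = \left(- \frac{1}{79}\right) \left(-1131\right) + 655 = \frac{1131}{79} + 655 = \frac{52876}{79}$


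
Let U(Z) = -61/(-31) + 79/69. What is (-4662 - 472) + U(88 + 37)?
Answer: -10974968/2139 ≈ -5130.9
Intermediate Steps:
U(Z) = 6658/2139 (U(Z) = -61*(-1/31) + 79*(1/69) = 61/31 + 79/69 = 6658/2139)
(-4662 - 472) + U(88 + 37) = (-4662 - 472) + 6658/2139 = -5134 + 6658/2139 = -10974968/2139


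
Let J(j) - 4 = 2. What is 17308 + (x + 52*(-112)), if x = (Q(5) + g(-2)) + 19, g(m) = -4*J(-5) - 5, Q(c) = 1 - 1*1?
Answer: 11474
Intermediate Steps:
Q(c) = 0 (Q(c) = 1 - 1 = 0)
J(j) = 6 (J(j) = 4 + 2 = 6)
g(m) = -29 (g(m) = -4*6 - 5 = -24 - 5 = -29)
x = -10 (x = (0 - 29) + 19 = -29 + 19 = -10)
17308 + (x + 52*(-112)) = 17308 + (-10 + 52*(-112)) = 17308 + (-10 - 5824) = 17308 - 5834 = 11474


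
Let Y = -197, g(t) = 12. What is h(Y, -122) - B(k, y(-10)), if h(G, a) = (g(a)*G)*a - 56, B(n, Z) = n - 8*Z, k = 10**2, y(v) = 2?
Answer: 288268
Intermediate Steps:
k = 100
h(G, a) = -56 + 12*G*a (h(G, a) = (12*G)*a - 56 = 12*G*a - 56 = -56 + 12*G*a)
h(Y, -122) - B(k, y(-10)) = (-56 + 12*(-197)*(-122)) - (100 - 8*2) = (-56 + 288408) - (100 - 16) = 288352 - 1*84 = 288352 - 84 = 288268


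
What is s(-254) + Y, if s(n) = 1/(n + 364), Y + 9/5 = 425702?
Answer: 46827023/110 ≈ 4.2570e+5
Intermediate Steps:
Y = 2128501/5 (Y = -9/5 + 425702 = 2128501/5 ≈ 4.2570e+5)
s(n) = 1/(364 + n)
s(-254) + Y = 1/(364 - 254) + 2128501/5 = 1/110 + 2128501/5 = 46827023/110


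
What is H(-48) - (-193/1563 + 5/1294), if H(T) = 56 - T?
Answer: 210584215/2022522 ≈ 104.12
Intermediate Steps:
H(-48) - (-193/1563 + 5/1294) = (56 - 1*(-48)) - (-193/1563 + 5/1294) = (56 + 48) - (-193*1/1563 + 5*(1/1294)) = 104 - (-193/1563 + 5/1294) = 104 - 1*(-241927/2022522) = 104 + 241927/2022522 = 210584215/2022522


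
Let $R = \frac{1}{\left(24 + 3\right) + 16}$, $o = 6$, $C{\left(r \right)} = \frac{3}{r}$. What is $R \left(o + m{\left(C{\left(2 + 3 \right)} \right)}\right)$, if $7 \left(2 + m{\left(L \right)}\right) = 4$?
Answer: $\frac{32}{301} \approx 0.10631$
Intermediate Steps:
$m{\left(L \right)} = - \frac{10}{7}$ ($m{\left(L \right)} = -2 + \frac{1}{7} \cdot 4 = -2 + \frac{4}{7} = - \frac{10}{7}$)
$R = \frac{1}{43}$ ($R = \frac{1}{27 + 16} = \frac{1}{43} \approx 0.023256$)
$R \left(o + m{\left(C{\left(2 + 3 \right)} \right)}\right) = \frac{6 - \frac{10}{7}}{43} = \frac{1}{43} \cdot \frac{32}{7} = \frac{32}{301}$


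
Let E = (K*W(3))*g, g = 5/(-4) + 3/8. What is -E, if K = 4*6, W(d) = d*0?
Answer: 0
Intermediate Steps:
g = -7/8 (g = 5*(-1/4) + 3*(1/8) = -5/4 + 3/8 = -7/8 ≈ -0.87500)
W(d) = 0
K = 24
E = 0 (E = (24*0)*(-7/8) = 0*(-7/8) = 0)
-E = -1*0 = 0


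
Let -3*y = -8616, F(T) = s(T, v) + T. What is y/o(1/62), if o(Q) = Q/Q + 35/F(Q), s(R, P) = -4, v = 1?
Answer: -709384/1923 ≈ -368.89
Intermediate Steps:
F(T) = -4 + T
o(Q) = 1 + 35/(-4 + Q) (o(Q) = Q/Q + 35/(-4 + Q) = 1 + 35/(-4 + Q))
y = 2872 (y = -1/3*(-8616) = 2872)
y/o(1/62) = 2872/(((31 + 1/62)/(-4 + 1/62))) = 2872/(((1923/62)/(-247/62))) = 2872/((-62/247*1923/62)) = 2872/(-1923/247) = 2872*(-247/1923) = -709384/1923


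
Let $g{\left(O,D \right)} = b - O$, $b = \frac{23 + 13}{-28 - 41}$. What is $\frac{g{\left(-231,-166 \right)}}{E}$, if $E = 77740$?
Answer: $\frac{5301}{1788020} \approx 0.0029647$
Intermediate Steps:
$b = - \frac{12}{23}$ ($b = \frac{36}{-69} = 36 \left(- \frac{1}{69}\right) = - \frac{12}{23} \approx -0.52174$)
$g{\left(O,D \right)} = - \frac{12}{23} - O$
$\frac{g{\left(-231,-166 \right)}}{E} = \frac{- \frac{12}{23} - -231}{77740} = \left(- \frac{12}{23} + 231\right) \frac{1}{77740} = \frac{5301}{23} \cdot \frac{1}{77740} = \frac{5301}{1788020}$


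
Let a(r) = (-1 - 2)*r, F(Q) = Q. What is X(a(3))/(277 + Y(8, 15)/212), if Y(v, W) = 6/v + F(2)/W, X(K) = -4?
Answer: -960/66481 ≈ -0.014440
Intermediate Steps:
a(r) = -3*r
Y(v, W) = 2/W + 6/v (Y(v, W) = 6/v + 2/W = 2/W + 6/v)
X(a(3))/(277 + Y(8, 15)/212) = -4/(277 + (2/15 + 6/8)/212) = -4/(277 + (2*(1/15) + 6*(⅛))*(1/212)) = -4/(277 + (2/15 + ¾)*(1/212)) = -4/(277 + (53/60)*(1/212)) = -4/(277 + 1/240) = -4/(66481/240) = (240/66481)*(-4) = -960/66481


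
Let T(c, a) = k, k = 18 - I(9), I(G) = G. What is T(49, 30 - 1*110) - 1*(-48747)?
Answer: 48756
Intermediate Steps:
k = 9 (k = 18 - 1*9 = 18 - 9 = 9)
T(c, a) = 9
T(49, 30 - 1*110) - 1*(-48747) = 9 - 1*(-48747) = 9 + 48747 = 48756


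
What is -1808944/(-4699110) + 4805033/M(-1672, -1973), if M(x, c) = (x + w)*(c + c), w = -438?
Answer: 3764075490127/3912507180660 ≈ 0.96206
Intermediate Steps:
M(x, c) = 2*c*(-438 + x) (M(x, c) = (x - 438)*(c + c) = (-438 + x)*(2*c) = 2*c*(-438 + x))
-1808944/(-4699110) + 4805033/M(-1672, -1973) = -1808944/(-4699110) + 4805033/((2*(-1973)*(-438 - 1672))) = -1808944*(-1/4699110) + 4805033/((2*(-1973)*(-2110))) = 904472/2349555 + 4805033/8326060 = 3764075490127/3912507180660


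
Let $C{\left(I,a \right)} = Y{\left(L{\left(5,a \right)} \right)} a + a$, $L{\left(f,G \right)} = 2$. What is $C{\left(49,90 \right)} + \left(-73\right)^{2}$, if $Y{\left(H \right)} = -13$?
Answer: $4249$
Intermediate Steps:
$C{\left(I,a \right)} = - 12 a$ ($C{\left(I,a \right)} = - 13 a + a = - 12 a$)
$C{\left(49,90 \right)} + \left(-73\right)^{2} = \left(-12\right) 90 + \left(-73\right)^{2} = -1080 + 5329 = 4249$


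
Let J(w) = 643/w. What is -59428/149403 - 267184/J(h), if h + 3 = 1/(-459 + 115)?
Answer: 5152780395230/4130843547 ≈ 1247.4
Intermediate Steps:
h = -1033/344 (h = -3 + 1/(-459 + 115) = -3 + 1/(-344) = -3 - 1/344 = -1033/344 ≈ -3.0029)
-59428/149403 - 267184/J(h) = -59428/149403 - 267184/(643/(-1033/344)) = -59428*1/149403 - 267184/(643*(-344/1033)) = -59428/149403 - 267184/(-221192/1033) = -59428/149403 - 267184*(-1033/221192) = -59428/149403 + 34500134/27649 = 5152780395230/4130843547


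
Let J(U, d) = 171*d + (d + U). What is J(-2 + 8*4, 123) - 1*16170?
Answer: 5016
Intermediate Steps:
J(U, d) = U + 172*d (J(U, d) = 171*d + (U + d) = U + 172*d)
J(-2 + 8*4, 123) - 1*16170 = ((-2 + 8*4) + 172*123) - 1*16170 = ((-2 + 32) + 21156) - 16170 = (30 + 21156) - 16170 = 21186 - 16170 = 5016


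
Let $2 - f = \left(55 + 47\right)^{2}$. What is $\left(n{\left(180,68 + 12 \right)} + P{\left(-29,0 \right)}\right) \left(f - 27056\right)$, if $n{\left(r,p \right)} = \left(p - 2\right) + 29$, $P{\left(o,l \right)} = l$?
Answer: $-4008006$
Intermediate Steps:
$n{\left(r,p \right)} = 27 + p$ ($n{\left(r,p \right)} = \left(-2 + p\right) + 29 = 27 + p$)
$f = -10402$ ($f = 2 - \left(55 + 47\right)^{2} = 2 - 102^{2} = 2 - 10404 = -10402$)
$\left(n{\left(180,68 + 12 \right)} + P{\left(-29,0 \right)}\right) \left(f - 27056\right) = \left(\left(27 + \left(68 + 12\right)\right) + 0\right) \left(-10402 - 27056\right) = \left(\left(27 + 80\right) + 0\right) \left(-37458\right) = \left(107 + 0\right) \left(-37458\right) = 107 \left(-37458\right) = -4008006$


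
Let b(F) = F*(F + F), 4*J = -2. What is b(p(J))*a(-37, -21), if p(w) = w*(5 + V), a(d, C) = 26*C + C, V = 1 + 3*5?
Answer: -250047/2 ≈ -1.2502e+5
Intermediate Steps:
V = 16 (V = 1 + 15 = 16)
J = -1/2 (J = (1/4)*(-2) = -1/2 ≈ -0.50000)
a(d, C) = 27*C
p(w) = 21*w (p(w) = w*(5 + 16) = w*21 = 21*w)
b(F) = 2*F**2 (b(F) = F*(2*F) = 2*F**2)
b(p(J))*a(-37, -21) = (2*(21*(-1/2))**2)*(27*(-21)) = (2*(-21/2)**2)*(-567) = (2*(441/4))*(-567) = (441/2)*(-567) = -250047/2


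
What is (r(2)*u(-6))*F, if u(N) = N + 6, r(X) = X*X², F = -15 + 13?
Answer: 0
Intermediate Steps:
F = -2
r(X) = X³
u(N) = 6 + N
(r(2)*u(-6))*F = (2³*(6 - 6))*(-2) = (8*0)*(-2) = 0*(-2) = 0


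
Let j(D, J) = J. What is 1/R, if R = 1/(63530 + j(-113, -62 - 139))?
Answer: 63329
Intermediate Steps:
R = 1/63329 (R = 1/(63530 + (-62 - 139)) = 1/(63530 - 201) = 1/63329 ≈ 1.5791e-5)
1/R = 1/(1/63329) = 63329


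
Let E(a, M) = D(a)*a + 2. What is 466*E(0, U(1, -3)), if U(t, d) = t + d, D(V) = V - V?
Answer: 932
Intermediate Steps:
D(V) = 0
U(t, d) = d + t
E(a, M) = 2 (E(a, M) = 0*a + 2 = 0 + 2 = 2)
466*E(0, U(1, -3)) = 466*2 = 932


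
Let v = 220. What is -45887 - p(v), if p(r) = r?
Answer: -46107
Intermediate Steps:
-45887 - p(v) = -45887 - 1*220 = -45887 - 220 = -46107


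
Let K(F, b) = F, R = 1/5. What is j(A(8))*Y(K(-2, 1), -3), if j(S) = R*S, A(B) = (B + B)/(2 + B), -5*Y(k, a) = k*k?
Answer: -32/125 ≈ -0.25600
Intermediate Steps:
R = ⅕ ≈ 0.20000
Y(k, a) = -k²/5 (Y(k, a) = -k*k/5 = -k²/5)
A(B) = 2*B/(2 + B) (A(B) = (2*B)/(2 + B) = 2*B/(2 + B))
j(S) = S/5
j(A(8))*Y(K(-2, 1), -3) = ((2*8/(2 + 8))/5)*(-⅕*(-2)²) = ((2*8/10)/5)*(-⅕*4) = ((2*8*(⅒))/5)*(-⅘) = ((⅕)*(8/5))*(-⅘) = (8/25)*(-⅘) = -32/125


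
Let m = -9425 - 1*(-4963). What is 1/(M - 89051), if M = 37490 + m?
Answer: -1/56023 ≈ -1.7850e-5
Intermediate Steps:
m = -4462 (m = -9425 + 4963 = -4462)
M = 33028 (M = 37490 - 4462 = 33028)
1/(M - 89051) = 1/(33028 - 89051) = 1/(-56023) = -1/56023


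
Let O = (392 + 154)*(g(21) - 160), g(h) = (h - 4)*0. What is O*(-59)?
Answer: 5154240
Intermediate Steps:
g(h) = 0 (g(h) = (-4 + h)*0 = 0)
O = -87360 (O = (392 + 154)*(0 - 160) = 546*(-160) = -87360)
O*(-59) = -87360*(-59) = 5154240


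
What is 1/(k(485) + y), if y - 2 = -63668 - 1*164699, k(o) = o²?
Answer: 1/6860 ≈ 0.00014577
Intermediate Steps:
y = -228365 (y = 2 + (-63668 - 1*164699) = 2 + (-63668 - 164699) = 2 - 228367 = -228365)
1/(k(485) + y) = 1/(485² - 228365) = 1/(235225 - 228365) = 1/6860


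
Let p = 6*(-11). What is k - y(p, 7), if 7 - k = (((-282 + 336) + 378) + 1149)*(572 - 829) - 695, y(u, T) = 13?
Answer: 407006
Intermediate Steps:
p = -66
k = 407019 (k = 7 - ((((-282 + 336) + 378) + 1149)*(572 - 829) - 695) = 7 - (((54 + 378) + 1149)*(-257) - 695) = 7 - ((432 + 1149)*(-257) - 695) = 7 - (1581*(-257) - 695) = 7 - (-406317 - 695) = 7 - 1*(-407012) = 7 + 407012 = 407019)
k - y(p, 7) = 407019 - 1*13 = 407019 - 13 = 407006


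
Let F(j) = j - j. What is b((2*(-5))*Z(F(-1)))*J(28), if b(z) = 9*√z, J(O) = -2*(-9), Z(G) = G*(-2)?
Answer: 0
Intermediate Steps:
F(j) = 0
Z(G) = -2*G
J(O) = 18
b((2*(-5))*Z(F(-1)))*J(28) = (9*√((2*(-5))*(-2*0)))*18 = (9*√(-10*0))*18 = (9*√0)*18 = (9*0)*18 = 0*18 = 0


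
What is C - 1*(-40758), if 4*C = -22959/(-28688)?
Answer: 4677084975/114752 ≈ 40758.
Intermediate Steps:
C = 22959/114752 (C = (-22959/(-28688))/4 = (-22959*(-1/28688))/4 = (1/4)*(22959/28688) = 22959/114752 ≈ 0.20007)
C - 1*(-40758) = 22959/114752 - 1*(-40758) = 22959/114752 + 40758 = 4677084975/114752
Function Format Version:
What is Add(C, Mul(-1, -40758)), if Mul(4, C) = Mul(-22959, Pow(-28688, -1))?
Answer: Rational(4677084975, 114752) ≈ 40758.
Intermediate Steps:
C = Rational(22959, 114752) (C = Mul(Rational(1, 4), Mul(-22959, Pow(-28688, -1))) = Mul(Rational(1, 4), Mul(-22959, Rational(-1, 28688))) = Mul(Rational(1, 4), Rational(22959, 28688)) = Rational(22959, 114752) ≈ 0.20007)
Add(C, Mul(-1, -40758)) = Add(Rational(22959, 114752), Mul(-1, -40758)) = Add(Rational(22959, 114752), 40758) = Rational(4677084975, 114752)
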